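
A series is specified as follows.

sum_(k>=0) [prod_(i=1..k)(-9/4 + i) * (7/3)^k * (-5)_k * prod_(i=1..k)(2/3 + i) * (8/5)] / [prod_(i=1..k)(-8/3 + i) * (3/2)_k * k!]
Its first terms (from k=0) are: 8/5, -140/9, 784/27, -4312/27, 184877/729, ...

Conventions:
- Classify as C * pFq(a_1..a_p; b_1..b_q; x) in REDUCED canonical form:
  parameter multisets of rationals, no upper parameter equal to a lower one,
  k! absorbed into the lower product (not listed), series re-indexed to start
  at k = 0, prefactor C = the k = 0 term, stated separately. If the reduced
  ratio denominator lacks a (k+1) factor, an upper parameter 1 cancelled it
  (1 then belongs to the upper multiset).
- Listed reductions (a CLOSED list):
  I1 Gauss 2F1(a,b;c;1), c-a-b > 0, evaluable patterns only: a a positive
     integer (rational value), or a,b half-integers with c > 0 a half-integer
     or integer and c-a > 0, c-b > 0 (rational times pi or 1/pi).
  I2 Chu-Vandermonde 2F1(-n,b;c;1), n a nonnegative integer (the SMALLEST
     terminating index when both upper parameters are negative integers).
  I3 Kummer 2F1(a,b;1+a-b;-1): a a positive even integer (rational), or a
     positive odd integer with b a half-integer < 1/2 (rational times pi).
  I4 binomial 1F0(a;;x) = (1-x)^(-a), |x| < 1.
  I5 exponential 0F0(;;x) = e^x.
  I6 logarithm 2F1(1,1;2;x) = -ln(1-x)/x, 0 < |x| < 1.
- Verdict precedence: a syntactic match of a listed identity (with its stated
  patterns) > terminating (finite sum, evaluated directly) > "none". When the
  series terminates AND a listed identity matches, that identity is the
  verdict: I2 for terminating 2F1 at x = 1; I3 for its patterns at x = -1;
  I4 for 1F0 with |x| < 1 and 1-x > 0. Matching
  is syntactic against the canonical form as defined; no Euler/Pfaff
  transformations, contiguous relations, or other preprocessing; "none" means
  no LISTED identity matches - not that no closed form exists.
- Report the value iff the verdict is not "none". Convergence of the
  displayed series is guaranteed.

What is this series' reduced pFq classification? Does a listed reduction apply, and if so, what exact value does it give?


Reduced: x = 7/3, 3F2, upper = {-5, -5/4, 5/3}, lower = {-5/3, 3/2}, C = 8/5. Verdict: terminating (-5 upstairs). 6 nonzero terms in all; added directly. Hence: -759487/21870.

Structural cue: from the first term 8/5: the lower running product (C = 8/5) is a rising factorial.
Ratio: r(k) = (7/3) * (k-5) (k-5/4) (k+5/3) / [(k-5/3) (k+3/2) (k+1)] - rational in k. x = (7/3); t_0 = 8/5; negate the roots.


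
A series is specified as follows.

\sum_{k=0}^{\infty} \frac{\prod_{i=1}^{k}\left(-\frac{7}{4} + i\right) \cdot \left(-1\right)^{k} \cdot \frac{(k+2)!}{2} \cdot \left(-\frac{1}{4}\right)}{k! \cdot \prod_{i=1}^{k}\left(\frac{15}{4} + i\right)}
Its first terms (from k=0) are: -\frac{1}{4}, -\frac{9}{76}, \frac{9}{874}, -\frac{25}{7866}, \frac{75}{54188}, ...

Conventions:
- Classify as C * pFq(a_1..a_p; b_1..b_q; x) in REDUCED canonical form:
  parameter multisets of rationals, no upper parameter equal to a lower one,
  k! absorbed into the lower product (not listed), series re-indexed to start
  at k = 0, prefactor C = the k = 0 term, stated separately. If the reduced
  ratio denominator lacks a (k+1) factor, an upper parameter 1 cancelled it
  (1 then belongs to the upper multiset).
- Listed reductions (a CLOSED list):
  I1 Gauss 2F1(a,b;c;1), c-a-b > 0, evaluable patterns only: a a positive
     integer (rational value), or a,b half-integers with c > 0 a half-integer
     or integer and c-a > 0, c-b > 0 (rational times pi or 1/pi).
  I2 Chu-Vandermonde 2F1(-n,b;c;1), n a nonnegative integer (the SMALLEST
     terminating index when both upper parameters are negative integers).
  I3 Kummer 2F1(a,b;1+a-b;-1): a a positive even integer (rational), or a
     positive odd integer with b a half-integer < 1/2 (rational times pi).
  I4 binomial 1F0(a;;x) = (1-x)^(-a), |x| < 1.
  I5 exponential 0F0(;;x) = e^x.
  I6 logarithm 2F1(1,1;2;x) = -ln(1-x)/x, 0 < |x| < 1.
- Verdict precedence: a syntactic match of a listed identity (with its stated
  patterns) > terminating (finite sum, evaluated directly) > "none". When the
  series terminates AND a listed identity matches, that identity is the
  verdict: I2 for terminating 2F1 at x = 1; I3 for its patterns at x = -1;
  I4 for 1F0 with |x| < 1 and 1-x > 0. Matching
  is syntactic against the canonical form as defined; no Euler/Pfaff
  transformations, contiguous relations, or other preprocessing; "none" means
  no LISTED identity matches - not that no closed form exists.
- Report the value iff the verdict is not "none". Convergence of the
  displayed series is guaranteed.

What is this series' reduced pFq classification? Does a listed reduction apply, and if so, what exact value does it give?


This is -\frac{1}{4} * 2F1(-\frac{3}{4}, 3; \frac{19}{4}; -1) in reduced canonical form. Verdict: none. No listed pattern accepts 2F1(-\frac{3}{4}, 3; \frac{19}{4}; -1).

Key observation: t_0 being -\frac{1}{4}, the factorial ratio (C = -1/4) (k+a-1)!/(a-1)! is a rising factorial (a)_k.
Term ratio: r(k) = -1 * (k-\frac{3}{4}) (k+3) / [(k+\frac{19}{4}) (k+1)] - rational in k, leading ratio -1; with t_0 = -\frac{1}{4}, classification follows.


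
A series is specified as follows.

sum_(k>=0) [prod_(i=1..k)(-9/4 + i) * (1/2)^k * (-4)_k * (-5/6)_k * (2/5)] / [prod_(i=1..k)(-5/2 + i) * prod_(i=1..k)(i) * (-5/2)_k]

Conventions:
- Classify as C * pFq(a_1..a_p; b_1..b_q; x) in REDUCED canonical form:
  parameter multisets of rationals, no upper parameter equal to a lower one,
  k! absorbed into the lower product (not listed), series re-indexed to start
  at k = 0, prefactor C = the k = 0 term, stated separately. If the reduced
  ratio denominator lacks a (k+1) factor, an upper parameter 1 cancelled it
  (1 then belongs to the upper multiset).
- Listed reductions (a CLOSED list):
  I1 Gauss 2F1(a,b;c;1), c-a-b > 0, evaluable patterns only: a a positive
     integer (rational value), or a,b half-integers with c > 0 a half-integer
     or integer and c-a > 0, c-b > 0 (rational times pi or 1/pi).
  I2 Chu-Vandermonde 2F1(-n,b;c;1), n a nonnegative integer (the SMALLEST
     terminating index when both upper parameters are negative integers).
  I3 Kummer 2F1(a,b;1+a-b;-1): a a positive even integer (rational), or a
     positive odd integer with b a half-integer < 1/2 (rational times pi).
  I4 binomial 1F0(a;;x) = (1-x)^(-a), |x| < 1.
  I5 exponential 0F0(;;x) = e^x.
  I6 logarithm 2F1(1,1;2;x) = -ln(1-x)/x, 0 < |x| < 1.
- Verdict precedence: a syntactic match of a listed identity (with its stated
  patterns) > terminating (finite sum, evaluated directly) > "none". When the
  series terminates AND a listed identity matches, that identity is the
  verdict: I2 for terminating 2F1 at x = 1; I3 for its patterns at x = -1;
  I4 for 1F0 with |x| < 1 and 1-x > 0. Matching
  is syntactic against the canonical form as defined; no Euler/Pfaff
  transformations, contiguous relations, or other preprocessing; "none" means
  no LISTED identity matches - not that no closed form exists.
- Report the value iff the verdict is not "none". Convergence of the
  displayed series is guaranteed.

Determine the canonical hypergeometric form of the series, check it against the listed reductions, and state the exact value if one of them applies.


The tell: with t_0 = 2/5, the running product (prefactor 2/5) telescopes to a rising factorial.
Adjacent-term ratio: r(k) = (1/2) * (k-4) (k-5/4) (k-5/6) / [(k-5/2) (k-3/2) (k+1)] - rational in k, leading ratio (1/2); with t_0 = 2/5, classification follows.

Prefactor 2/5, argument 1/2: 3F2 with upper {-4, -5/4, -5/6} over lower {-5/2, -3/2}. Verdict: terminating (-4 upstairs). 5 nonzero terms in all; added directly. Value: 76769/466560.


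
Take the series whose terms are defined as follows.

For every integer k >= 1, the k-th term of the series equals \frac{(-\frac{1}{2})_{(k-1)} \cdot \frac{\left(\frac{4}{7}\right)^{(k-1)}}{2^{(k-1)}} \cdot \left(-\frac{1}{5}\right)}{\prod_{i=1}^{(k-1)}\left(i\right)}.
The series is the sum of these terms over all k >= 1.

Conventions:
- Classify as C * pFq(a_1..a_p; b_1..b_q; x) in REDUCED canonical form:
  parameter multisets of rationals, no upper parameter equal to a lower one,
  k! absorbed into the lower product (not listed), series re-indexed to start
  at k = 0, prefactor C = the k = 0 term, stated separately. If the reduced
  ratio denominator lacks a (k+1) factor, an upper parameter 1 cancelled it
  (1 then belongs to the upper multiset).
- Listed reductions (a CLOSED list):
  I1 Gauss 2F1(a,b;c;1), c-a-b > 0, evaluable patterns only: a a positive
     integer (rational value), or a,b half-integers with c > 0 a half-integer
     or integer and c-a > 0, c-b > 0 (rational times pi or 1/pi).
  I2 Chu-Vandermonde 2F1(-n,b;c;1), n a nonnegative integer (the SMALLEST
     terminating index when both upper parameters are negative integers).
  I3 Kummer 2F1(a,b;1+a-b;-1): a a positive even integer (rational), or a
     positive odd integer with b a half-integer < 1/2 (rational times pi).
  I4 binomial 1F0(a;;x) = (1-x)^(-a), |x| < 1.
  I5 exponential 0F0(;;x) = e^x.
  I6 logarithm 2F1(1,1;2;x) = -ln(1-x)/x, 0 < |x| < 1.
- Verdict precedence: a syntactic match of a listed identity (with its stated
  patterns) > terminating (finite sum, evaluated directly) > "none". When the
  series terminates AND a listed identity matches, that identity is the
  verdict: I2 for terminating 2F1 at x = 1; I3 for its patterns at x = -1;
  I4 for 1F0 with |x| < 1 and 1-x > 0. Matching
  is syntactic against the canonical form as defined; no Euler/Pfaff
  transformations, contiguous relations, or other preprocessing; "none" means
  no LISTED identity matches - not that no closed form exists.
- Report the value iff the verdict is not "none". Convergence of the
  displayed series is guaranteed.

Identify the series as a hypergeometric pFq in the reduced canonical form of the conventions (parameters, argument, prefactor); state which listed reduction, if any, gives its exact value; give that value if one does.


Classification (C = -\frac{1}{5}): 1F0 with upper {-\frac{1}{2}}, lower {-}, argument x = \frac{2}{7}. Verdict: binomial (I4) applies (the 1F0 binomial series: exponent 1/2, x = \frac{2}{7}). Value: \left(-\frac{1}{5}\right) \cdot \left(\frac{5}{7}\right)^{\frac{1}{2}}.

Key step: x = \frac{2}{7} and the two k-th powers (prefactor -1/5) combine into one argument.
Term ratio: r(k) = \frac{2}{7} * (k-\frac{1}{2}) / [(k+1)] ; factor over Q: parameters, x = \frac{2}{7}, and C = -\frac{1}{5}.


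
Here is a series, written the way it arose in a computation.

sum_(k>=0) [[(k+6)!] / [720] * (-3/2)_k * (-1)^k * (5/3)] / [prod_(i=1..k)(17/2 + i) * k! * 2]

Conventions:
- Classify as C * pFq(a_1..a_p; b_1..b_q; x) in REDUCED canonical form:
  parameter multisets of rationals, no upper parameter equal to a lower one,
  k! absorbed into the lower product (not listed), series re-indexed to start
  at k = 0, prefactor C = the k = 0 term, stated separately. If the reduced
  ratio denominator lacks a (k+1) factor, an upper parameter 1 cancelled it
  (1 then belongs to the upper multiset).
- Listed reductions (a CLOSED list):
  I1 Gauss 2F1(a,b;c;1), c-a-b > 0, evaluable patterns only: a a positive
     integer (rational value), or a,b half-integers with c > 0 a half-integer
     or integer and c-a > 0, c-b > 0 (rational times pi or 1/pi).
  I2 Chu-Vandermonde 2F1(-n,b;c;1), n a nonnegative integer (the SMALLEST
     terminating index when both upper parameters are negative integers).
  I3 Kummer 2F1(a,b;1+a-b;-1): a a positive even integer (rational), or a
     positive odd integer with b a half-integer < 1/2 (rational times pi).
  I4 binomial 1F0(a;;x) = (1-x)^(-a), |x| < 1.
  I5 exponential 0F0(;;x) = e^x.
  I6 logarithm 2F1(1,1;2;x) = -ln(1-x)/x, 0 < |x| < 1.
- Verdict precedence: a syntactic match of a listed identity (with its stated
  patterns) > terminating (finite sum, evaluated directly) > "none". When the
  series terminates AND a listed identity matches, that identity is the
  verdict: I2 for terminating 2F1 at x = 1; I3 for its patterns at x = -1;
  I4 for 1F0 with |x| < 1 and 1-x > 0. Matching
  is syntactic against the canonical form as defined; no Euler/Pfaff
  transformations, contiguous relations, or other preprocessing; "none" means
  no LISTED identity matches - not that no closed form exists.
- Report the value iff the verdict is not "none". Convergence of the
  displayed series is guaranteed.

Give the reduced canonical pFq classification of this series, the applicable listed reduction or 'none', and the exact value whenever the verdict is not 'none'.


Canonical form: C = 5/6 times 2F1 with upper {-3/2, 7}, lower {19/2}, x = -1. Verdict at x = -1: Kummer (I3) matches (x = -1; c = 19/2 equals 1+a-b for upper {-3/2, 7}: listed pattern). Sum: (1276275/2097152) * pi.

First insight: x = (-1) and the factorial ratio (C = 5/6, x = -1) (k+a-1)!/(a-1)! is a rising factorial (a)_k.
Ratio: r(k) = (-1) * (k-3/2) (k+7) / [(k+19/2) (k+1)] - poly over poly, x = (-1) from leading terms; C = 5/6 at k = 0.


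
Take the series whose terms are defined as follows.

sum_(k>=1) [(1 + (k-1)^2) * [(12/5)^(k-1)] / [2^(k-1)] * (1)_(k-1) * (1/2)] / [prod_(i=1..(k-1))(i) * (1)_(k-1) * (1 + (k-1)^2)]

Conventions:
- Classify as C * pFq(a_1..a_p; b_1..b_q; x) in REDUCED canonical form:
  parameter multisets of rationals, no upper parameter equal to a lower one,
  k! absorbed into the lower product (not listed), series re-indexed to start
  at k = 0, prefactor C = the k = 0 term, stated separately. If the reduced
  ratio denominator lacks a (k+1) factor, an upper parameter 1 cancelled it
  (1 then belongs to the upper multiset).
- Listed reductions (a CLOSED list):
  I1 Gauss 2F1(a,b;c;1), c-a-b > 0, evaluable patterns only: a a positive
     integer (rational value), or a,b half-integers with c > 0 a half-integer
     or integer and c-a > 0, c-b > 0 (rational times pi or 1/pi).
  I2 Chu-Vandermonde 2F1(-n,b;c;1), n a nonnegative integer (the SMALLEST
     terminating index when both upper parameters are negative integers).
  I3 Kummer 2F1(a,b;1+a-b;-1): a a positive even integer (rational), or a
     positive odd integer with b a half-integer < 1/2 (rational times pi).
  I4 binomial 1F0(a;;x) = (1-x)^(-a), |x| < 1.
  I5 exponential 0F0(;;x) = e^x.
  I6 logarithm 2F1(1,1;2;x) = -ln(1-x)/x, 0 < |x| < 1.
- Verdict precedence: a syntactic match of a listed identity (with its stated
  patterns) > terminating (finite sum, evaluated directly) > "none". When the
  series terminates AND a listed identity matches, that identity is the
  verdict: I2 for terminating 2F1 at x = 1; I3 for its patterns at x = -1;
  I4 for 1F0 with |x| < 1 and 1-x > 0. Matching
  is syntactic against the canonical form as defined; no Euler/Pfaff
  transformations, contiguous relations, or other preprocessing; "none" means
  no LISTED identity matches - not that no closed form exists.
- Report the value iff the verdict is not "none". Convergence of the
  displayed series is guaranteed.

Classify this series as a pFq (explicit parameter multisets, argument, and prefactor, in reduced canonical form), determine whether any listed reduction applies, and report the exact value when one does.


Classification (C = 1/2): 0F0 with upper {-}, lower {-}, argument x = 6/5. Verdict: exponential (I5) fires (the 0F0 exponential series at x = 6/5). Its exact value is (1/2) * e^(6/5).

Structural cue: x = (6/5) and the product of the first k integers (C = 1/2) is k!.
Ratio: r(k) = (6/5) * 1 / [(k+1)] - rational in k, leading ratio (6/5); with t_0 = 1/2, classification follows.


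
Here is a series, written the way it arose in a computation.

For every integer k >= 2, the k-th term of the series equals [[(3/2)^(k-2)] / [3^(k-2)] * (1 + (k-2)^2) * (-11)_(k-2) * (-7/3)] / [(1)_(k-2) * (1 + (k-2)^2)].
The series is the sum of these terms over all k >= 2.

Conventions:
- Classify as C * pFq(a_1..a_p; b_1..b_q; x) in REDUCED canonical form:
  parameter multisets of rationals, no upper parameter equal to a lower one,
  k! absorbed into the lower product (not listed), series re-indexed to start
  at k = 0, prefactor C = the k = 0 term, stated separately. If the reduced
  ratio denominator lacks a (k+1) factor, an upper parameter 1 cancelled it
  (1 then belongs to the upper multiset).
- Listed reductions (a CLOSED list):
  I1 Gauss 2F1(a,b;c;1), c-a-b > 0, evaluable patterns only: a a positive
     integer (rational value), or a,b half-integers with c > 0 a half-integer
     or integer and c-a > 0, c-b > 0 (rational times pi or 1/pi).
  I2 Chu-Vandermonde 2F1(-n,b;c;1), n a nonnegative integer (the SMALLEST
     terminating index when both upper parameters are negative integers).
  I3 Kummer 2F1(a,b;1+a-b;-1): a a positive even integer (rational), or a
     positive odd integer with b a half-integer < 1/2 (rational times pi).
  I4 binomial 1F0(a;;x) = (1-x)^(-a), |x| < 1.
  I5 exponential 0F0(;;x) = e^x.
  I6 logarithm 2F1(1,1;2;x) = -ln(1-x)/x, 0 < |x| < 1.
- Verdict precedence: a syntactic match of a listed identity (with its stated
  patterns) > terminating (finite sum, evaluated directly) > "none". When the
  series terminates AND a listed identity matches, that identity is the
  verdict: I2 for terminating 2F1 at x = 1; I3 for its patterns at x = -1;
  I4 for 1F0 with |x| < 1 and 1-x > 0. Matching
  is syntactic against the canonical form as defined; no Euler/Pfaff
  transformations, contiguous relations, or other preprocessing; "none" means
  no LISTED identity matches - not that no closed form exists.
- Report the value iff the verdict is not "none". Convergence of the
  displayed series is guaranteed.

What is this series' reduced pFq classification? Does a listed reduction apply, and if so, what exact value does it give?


x = 1/2 here; the reduced form reads 1F0, upper {-11}, lower {-}, C = -7/3. Verdict: the binomial series (I4) applies (the 1F0 binomial series: exponent 11, x = 1/2). Exact value: -7/6144.

Key observation: with t_0 = -7/3, the two k-th powers (C = -7/3, x = 1/2) combine into one argument.
Consecutive-term ratio: r(k) = (1/2) * (k-11) / [(k+1)] - poly over poly, x = (1/2) from leading terms; C = -7/3 at k = 0.


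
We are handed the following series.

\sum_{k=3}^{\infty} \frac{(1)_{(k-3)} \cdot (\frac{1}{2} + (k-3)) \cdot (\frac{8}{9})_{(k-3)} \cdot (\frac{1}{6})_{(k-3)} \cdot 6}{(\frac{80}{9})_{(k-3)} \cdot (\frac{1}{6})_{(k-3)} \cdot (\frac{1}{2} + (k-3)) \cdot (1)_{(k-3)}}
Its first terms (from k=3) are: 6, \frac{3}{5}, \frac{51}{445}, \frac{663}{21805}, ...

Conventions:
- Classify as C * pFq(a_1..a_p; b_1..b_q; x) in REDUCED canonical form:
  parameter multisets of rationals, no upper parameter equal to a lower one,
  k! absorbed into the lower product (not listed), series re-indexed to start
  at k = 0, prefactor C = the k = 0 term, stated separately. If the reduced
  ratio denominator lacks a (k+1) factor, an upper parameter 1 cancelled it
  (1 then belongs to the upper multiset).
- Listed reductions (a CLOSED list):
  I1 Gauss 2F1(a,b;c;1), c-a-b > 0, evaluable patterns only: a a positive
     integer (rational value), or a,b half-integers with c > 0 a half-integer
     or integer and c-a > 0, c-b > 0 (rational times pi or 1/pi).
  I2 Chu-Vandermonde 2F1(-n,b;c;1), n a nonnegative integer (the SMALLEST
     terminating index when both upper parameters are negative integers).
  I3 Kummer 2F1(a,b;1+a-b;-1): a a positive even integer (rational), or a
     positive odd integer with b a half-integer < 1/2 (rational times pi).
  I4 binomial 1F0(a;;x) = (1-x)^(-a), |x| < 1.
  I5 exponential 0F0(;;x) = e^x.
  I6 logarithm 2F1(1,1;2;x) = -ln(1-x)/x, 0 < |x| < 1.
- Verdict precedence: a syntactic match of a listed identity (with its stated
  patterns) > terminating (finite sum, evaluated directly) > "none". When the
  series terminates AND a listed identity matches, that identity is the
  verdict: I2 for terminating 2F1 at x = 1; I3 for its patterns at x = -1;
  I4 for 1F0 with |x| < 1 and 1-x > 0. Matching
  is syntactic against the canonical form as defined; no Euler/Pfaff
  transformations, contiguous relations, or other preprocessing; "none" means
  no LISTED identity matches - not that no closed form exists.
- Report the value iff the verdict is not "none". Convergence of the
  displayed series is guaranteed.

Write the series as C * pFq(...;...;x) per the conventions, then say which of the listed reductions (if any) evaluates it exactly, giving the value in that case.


Reduced: x = 1, 2F1, upper = {\frac{8}{9}, 1}, lower = {\frac{80}{9}}, C = 6. Verdict: Gauss's theorem (I1) matches (x = 1: the Gamma ratio telescopes since c-a-b = 7 > 0 and a = 1 in Z>0). Hence: \frac{142}{21}.

Key observation: with t_0 = 6, the parameter 1/6 appears in both the upper and lower lists and cancels (alongside the other common factor).
Term ratio: r(k) = 1 * (k+\frac{8}{9}) (k+1) / [(k+\frac{80}{9}) (k+1)] - rational; roots negated = parameters, x = 1, C = 6.


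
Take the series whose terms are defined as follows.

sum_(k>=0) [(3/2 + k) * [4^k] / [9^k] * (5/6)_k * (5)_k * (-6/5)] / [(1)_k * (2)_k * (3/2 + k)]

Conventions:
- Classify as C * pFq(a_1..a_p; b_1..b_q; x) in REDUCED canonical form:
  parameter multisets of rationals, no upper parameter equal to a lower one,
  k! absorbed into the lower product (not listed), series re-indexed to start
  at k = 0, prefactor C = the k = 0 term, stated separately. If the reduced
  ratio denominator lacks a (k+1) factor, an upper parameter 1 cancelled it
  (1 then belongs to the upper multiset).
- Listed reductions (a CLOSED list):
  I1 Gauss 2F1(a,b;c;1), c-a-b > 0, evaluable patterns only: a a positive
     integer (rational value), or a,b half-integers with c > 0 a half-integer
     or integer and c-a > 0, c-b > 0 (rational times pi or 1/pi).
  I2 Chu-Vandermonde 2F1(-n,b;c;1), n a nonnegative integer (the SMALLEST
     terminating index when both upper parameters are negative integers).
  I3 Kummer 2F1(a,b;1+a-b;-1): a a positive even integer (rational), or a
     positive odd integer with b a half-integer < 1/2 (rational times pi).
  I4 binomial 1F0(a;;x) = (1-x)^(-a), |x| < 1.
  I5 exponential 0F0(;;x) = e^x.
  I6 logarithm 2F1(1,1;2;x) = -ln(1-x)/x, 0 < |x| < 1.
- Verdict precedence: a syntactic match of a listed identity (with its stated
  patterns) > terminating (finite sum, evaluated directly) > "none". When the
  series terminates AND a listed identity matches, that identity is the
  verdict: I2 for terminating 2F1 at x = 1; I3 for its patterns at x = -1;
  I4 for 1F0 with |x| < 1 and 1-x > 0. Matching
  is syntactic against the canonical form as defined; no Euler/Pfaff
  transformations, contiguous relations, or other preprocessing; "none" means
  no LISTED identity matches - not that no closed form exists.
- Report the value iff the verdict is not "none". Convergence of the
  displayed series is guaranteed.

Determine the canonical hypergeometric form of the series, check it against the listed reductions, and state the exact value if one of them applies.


This is -6/5 * 2F1(5/6, 5; 2; 4/9) in reduced canonical form. Verdict: none - this 2F1 at x = 4/9 matches no listed pattern, and upper {5/6, 5} holds no stopper.

Key observation: with t_0 = -6/5, (1)_k (C = -6/5, x = 4/9) is k! itself.
Adjacent-term ratio: r(k) = (4/9) * (k+5/6) (k+5) / [(k+2) (k+1)] - rational in k, leading ratio (4/9); with t_0 = -6/5, classification follows.


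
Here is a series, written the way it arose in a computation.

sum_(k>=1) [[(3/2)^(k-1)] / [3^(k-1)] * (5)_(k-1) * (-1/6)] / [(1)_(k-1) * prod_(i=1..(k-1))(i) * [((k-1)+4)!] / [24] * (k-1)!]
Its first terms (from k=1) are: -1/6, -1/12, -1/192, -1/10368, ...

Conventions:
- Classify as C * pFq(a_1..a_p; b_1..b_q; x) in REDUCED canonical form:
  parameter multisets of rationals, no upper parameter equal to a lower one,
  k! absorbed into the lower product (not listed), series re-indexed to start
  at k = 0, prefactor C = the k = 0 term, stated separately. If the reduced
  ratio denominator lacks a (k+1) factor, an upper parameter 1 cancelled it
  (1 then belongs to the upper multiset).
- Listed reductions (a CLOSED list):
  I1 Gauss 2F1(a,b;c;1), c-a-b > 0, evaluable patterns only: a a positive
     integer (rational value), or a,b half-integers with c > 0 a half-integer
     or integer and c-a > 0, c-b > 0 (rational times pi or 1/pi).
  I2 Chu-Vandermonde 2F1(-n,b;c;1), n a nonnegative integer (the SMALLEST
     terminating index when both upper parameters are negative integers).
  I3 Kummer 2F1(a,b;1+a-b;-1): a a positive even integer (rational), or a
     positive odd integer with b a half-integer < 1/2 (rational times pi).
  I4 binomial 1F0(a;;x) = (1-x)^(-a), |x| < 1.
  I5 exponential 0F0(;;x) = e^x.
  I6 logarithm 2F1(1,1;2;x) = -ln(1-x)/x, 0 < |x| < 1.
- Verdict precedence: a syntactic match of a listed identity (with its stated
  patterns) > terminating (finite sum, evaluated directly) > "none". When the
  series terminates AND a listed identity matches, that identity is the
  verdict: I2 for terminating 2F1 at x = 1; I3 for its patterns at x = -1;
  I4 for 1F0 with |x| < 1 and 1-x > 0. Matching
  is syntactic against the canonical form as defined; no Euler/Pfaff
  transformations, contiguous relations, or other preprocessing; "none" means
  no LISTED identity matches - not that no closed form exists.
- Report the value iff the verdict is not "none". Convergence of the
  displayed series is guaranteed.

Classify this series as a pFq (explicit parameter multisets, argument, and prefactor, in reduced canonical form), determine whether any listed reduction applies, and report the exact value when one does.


Reduced: x = 1/2, 0F2, upper = {-}, lower = {1, 1}, C = -1/6. Verdict: none. Every listed pattern misses the 0F2 form at 1/2, upper {-}.

Key observation: from the first term -1/6: the two k-th powers (C = -1/6) combine into one argument.
Step ratio: r(k) = (1/2) * 1 / [(k+1) (k+1) (k+1)] - poly over poly, x = (1/2) from leading terms; C = -1/6 at k = 0.


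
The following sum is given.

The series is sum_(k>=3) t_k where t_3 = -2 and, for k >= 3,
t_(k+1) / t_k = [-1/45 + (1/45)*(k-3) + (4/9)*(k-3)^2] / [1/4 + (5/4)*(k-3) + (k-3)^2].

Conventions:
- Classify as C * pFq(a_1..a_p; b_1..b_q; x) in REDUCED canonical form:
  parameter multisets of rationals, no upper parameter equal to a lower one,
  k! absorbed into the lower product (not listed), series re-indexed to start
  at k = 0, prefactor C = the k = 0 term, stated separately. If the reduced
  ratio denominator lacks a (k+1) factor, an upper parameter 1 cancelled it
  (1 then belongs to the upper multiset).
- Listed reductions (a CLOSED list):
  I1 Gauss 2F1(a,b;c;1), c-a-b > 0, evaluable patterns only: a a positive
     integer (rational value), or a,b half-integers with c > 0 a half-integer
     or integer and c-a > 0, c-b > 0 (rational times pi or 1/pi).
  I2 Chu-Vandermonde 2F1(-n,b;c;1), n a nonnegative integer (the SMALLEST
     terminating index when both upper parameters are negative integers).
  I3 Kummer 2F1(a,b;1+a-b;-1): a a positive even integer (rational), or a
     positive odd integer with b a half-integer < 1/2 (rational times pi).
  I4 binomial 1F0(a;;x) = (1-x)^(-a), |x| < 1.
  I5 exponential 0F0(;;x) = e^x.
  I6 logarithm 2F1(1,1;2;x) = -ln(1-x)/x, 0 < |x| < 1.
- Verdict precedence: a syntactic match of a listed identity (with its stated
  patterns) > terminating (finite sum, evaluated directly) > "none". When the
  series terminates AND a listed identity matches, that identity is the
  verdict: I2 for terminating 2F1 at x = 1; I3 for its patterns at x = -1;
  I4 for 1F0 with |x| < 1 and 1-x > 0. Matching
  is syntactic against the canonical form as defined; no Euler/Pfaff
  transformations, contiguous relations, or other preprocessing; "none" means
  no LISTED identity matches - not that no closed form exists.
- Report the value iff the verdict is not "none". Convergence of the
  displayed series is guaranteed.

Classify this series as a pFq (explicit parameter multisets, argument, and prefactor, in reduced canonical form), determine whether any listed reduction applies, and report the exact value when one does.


Classification (C = -2): 1F0 with upper {-1/5}, lower {-}, argument x = 4/9. Verdict (x = 4/9): binomial (I4) applies (the 1F0 binomial series: exponent 1/5, x = 4/9). Sum: (-2) * (5/9)^(1/5).

First insight: from the first term -2: factor the ratio over Q (C = -2, x = 4/9): negated roots = parameters.
Ratio: r(k) = (4/9) * (k-1/5) / [(k+1)] - rational in k, leading ratio (4/9); with t_0 = -2, classification follows.


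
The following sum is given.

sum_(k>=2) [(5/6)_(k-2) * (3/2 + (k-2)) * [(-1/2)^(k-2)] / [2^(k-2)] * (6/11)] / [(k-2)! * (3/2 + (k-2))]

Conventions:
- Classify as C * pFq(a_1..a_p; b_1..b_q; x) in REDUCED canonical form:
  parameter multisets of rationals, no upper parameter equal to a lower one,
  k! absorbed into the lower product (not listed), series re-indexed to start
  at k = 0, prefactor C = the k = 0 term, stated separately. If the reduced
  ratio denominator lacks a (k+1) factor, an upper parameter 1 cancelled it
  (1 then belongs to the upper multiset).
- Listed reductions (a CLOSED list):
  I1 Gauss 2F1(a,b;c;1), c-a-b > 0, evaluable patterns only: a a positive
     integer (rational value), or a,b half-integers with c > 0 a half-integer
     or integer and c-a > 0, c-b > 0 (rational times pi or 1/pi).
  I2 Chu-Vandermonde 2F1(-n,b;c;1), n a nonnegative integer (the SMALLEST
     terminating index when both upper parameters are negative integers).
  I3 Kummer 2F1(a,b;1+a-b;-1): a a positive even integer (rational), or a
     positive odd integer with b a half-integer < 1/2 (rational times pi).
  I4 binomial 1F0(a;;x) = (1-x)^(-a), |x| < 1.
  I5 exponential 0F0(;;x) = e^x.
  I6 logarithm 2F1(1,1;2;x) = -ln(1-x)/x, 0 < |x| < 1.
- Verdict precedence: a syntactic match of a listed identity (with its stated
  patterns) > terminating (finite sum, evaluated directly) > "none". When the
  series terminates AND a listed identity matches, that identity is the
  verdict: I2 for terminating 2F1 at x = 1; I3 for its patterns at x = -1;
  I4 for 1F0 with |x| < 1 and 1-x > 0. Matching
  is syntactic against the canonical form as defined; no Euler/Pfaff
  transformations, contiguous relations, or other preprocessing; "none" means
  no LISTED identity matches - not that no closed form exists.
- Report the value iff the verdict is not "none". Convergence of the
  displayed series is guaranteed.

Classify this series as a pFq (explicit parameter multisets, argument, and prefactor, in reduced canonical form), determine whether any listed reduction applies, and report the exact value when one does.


At argument -1/4: a 1F0 with upper {5/6}, lower {-}, scaled by C = 6/11. Verdict at x = -1/4: binomial (I4) matches (the 1F0 binomial series: exponent -5/6, x = -1/4). Its exact value is (6/11) * (5/4)^(-5/6).

First insight: t_0 being 6/11, the factor k + 3/2 cancels (top and bottom), leaving C = 6/11, x = -1/4.
Ratio: r(k) = (-1/4) * (k+5/6) / [(k+1)] - poly over poly, x = (-1/4) from leading terms; C = 6/11 at k = 0.


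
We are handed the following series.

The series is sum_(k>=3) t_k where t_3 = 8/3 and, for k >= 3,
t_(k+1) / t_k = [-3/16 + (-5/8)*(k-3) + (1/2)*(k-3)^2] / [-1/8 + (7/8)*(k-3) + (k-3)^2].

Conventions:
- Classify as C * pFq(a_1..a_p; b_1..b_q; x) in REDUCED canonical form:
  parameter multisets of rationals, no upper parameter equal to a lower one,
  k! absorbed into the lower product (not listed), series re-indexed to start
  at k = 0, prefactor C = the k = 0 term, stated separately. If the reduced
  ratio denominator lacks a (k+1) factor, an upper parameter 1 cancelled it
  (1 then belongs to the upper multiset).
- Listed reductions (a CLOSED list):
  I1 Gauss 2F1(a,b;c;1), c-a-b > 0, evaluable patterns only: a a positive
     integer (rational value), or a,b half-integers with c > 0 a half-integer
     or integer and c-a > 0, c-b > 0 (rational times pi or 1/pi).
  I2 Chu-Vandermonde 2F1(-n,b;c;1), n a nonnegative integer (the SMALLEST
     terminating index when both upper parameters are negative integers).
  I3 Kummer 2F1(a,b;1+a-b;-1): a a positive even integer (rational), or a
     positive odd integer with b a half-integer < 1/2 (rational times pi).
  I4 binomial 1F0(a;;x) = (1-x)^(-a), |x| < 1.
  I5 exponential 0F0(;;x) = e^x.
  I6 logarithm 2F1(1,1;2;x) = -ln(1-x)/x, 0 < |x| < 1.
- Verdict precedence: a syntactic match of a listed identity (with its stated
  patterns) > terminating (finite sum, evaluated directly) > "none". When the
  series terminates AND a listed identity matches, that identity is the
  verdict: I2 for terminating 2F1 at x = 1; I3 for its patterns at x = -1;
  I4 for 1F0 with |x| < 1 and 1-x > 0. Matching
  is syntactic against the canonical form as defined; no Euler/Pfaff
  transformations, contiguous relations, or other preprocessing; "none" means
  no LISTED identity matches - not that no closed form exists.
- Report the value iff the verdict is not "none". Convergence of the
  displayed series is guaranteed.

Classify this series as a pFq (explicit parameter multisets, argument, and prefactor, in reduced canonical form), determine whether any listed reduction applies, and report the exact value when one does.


With C = 8/3: the canonical form is 2F1(-3/2, 1/4; -1/8; 1/2). Verdict: none. A 2F1 with upper {-3/2, 1/4} fits none of I1-I6 at x = 1/2; the sum runs forever.

Key step: from the first term 8/3: factor the ratio over Q (C = 8/3): negated roots = parameters.
Ratio: r(k) = (1/2) * (k-3/2) (k+1/4) / [(k-1/8) (k+1)] - poly over poly, x = (1/2) from leading terms; C = 8/3 at k = 0.


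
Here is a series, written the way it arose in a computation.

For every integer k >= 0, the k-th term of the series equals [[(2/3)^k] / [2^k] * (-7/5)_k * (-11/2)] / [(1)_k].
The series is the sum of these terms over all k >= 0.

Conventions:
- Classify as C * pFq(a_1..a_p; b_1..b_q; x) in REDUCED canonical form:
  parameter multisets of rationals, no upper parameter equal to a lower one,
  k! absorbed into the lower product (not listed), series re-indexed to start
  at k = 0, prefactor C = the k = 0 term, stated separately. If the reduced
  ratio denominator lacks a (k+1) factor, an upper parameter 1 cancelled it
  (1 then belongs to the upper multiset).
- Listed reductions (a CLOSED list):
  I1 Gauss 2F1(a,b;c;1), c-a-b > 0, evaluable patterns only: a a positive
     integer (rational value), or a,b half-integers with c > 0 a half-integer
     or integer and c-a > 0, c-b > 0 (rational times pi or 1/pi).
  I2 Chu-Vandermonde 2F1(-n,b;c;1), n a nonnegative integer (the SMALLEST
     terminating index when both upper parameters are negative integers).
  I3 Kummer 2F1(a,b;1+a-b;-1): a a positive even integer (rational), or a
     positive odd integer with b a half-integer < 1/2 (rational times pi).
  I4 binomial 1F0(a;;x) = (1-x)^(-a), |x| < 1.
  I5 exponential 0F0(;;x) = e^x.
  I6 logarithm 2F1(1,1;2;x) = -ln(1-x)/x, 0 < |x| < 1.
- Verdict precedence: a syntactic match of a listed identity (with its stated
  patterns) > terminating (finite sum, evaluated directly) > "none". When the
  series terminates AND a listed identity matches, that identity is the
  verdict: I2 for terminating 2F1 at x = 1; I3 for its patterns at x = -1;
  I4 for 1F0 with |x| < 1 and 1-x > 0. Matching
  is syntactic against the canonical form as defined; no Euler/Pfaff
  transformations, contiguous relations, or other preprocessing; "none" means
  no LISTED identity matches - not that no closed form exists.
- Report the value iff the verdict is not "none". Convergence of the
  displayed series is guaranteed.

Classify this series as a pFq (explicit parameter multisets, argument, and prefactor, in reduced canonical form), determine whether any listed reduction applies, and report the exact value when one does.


x = 1/3 here; the reduced form reads 1F0, upper {-7/5}, lower {-}, C = -11/2. Verdict: the I4 binomial reduction matches (the 1F0 binomial series: exponent 7/5, x = 1/3). Its exact value is (-11/2) * (2/3)^(7/5).

Key step: t_0 = -11/2 here, and the two k-th powers (C = -11/2) combine into one argument.
Adjacent-term ratio: r(k) = (1/3) * (k-7/5) / [(k+1)] - rational; roots negated = parameters, x = (1/3), C = -11/2.


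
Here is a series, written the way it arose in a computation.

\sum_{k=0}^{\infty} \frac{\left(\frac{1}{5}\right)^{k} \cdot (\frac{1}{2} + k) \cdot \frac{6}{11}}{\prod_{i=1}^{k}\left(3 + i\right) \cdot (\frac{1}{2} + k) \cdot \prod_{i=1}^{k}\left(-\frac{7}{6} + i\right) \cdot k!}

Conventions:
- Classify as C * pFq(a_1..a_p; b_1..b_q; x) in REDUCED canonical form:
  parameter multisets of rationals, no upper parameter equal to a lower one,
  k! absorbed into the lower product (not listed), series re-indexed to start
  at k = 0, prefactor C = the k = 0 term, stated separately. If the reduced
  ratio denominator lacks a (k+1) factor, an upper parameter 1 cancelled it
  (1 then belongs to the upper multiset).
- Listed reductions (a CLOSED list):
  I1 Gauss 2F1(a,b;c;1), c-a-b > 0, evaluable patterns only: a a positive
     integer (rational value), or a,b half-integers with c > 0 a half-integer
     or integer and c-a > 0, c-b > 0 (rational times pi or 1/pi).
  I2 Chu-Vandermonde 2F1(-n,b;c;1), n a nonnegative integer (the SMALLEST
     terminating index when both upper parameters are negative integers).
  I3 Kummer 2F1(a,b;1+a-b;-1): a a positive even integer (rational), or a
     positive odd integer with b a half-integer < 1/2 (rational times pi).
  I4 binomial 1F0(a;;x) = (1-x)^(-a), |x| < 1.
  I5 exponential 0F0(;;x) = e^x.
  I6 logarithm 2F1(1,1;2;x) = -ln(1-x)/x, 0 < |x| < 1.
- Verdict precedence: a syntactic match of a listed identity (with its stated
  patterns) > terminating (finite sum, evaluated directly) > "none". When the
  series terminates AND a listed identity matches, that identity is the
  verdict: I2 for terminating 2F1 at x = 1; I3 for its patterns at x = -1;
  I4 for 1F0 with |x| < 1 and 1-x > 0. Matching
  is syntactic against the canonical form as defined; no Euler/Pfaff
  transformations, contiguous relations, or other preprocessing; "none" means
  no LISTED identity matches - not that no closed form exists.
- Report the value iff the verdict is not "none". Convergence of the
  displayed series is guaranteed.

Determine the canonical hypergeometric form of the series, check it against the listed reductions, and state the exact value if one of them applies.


Prefactor \frac{6}{11}, argument \frac{1}{5}: 0F2 with upper {-} over lower {-\frac{1}{6}, 4}. Verdict: none - at argument \frac{1}{5} the multisets {-} ; {-\frac{1}{6}, 4} match no listed identity.

Key step: from the first term \frac{6}{11}: the lower running product (prefactor 6/11) is a rising factorial.
Step ratio: r(k) = \frac{1}{5} * 1 / [(k-\frac{1}{6}) (k+4) (k+1)] - rational in k, leading ratio \frac{1}{5}; with t_0 = \frac{6}{11}, classification follows.


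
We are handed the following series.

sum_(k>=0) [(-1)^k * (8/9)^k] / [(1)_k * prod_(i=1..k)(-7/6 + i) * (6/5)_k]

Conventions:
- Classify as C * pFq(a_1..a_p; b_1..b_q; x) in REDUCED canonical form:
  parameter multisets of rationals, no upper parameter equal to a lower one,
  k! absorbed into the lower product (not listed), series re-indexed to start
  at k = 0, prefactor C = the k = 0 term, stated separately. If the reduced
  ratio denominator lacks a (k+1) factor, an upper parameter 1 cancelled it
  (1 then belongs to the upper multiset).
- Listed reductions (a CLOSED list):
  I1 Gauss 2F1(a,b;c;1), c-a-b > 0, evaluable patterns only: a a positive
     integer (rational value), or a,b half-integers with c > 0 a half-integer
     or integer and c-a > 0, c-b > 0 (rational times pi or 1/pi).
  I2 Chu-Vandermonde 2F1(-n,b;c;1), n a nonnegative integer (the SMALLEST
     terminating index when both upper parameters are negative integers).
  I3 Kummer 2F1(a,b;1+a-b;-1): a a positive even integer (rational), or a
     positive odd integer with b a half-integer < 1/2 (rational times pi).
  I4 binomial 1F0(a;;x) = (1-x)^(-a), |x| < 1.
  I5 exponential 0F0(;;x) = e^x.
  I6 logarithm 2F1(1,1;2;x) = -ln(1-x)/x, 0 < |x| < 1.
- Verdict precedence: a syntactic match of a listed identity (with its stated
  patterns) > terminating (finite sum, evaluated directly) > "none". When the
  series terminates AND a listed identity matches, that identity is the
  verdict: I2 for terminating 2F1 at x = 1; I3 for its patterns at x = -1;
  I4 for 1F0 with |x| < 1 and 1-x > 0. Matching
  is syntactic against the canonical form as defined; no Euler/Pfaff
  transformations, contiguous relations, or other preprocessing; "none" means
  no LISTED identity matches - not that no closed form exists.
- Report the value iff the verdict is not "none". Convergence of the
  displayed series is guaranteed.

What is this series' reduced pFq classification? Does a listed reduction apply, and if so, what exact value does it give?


Reduced: x = -8/9, 0F2, upper = {-}, lower = {-1/6, 6/5}, C = 1. Verdict: no listed reduction: x = -8/9 and upper {-} fail every I1-I6 pattern.

Key step: from the first term 1: (1)_k (prefactor 1) is k! itself.
Ratio: r(k) = (-8/9) * 1 / [(k-1/6) (k+6/5) (k+1)] - rational in k. x = (-8/9); t_0 = 1; negate the roots.
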